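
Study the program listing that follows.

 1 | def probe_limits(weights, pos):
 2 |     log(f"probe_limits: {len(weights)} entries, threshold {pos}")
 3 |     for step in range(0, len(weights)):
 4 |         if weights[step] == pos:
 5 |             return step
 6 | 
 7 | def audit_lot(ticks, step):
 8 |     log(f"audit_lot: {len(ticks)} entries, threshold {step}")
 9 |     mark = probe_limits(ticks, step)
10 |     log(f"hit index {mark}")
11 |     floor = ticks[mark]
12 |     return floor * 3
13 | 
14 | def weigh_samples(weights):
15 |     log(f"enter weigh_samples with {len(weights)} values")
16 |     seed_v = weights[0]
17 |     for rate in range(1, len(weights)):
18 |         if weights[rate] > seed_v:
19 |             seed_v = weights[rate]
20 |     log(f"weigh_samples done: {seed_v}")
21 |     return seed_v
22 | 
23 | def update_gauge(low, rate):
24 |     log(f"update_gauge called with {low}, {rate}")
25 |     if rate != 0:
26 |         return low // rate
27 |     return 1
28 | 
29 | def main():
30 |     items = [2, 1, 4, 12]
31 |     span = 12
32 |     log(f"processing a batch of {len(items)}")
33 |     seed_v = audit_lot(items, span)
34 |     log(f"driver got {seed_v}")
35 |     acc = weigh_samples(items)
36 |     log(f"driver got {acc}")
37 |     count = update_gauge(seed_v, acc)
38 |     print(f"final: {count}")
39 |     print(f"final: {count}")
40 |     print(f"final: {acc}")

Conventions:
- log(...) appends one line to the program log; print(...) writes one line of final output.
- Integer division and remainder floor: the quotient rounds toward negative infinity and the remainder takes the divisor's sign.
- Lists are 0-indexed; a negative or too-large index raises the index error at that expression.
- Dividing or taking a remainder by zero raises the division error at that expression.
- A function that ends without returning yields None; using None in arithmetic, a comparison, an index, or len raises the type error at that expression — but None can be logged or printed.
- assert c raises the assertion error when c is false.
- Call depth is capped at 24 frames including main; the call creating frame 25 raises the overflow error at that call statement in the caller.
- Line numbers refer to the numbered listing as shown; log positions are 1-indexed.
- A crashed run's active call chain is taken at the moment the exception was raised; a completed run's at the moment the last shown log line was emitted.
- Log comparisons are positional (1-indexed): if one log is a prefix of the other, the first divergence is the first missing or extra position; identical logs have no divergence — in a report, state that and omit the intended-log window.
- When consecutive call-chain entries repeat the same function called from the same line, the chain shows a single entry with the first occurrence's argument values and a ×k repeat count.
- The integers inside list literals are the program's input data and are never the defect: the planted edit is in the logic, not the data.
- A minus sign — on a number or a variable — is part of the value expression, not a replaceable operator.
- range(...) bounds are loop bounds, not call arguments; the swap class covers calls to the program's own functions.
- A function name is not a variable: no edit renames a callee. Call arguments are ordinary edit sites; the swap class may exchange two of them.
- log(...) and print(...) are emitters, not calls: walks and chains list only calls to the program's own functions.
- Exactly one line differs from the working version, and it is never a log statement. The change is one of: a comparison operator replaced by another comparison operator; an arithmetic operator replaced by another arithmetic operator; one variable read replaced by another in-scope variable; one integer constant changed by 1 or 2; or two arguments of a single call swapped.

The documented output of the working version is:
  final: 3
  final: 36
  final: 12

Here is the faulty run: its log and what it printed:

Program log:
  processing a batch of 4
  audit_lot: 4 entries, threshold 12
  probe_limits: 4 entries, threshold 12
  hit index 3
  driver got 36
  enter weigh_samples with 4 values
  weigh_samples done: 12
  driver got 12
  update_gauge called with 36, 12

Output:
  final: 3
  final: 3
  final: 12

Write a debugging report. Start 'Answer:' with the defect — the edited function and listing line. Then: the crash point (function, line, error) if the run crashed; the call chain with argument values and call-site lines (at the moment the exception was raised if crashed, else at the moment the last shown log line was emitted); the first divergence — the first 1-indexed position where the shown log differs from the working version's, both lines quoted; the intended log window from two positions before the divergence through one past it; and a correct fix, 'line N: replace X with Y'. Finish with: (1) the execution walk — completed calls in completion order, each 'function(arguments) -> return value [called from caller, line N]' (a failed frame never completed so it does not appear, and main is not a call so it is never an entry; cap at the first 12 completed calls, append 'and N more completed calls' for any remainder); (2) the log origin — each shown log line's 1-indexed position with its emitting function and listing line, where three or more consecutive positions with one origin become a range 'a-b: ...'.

Answer: the defect is in main at line 39.
Key fact: The two runs log identically and part ways only at the printed values.
Call chain: main -> update_gauge(36, 12) (called at line 37).
First divergence: none (the log streams are identical).
Execution walk:
  probe_limits([2, 1, 4, 12], 12) -> 3  [called from audit_lot, line 9]
  audit_lot([2, 1, 4, 12], 12) -> 36  [called from main, line 33]
  weigh_samples([2, 1, 4, 12]) -> 12  [called from main, line 35]
  update_gauge(36, 12) -> 3  [called from main, line 37]
Log origins:
  1: from main, line 32
  2: from audit_lot, line 8
  3: from probe_limits, line 2
  4: from audit_lot, line 10
  5: from main, line 34
  6: from weigh_samples, line 15
  7: from weigh_samples, line 20
  8: from main, line 36
  9: from update_gauge, line 24
A correct fix: line 39: replace `count` with `seed_v`.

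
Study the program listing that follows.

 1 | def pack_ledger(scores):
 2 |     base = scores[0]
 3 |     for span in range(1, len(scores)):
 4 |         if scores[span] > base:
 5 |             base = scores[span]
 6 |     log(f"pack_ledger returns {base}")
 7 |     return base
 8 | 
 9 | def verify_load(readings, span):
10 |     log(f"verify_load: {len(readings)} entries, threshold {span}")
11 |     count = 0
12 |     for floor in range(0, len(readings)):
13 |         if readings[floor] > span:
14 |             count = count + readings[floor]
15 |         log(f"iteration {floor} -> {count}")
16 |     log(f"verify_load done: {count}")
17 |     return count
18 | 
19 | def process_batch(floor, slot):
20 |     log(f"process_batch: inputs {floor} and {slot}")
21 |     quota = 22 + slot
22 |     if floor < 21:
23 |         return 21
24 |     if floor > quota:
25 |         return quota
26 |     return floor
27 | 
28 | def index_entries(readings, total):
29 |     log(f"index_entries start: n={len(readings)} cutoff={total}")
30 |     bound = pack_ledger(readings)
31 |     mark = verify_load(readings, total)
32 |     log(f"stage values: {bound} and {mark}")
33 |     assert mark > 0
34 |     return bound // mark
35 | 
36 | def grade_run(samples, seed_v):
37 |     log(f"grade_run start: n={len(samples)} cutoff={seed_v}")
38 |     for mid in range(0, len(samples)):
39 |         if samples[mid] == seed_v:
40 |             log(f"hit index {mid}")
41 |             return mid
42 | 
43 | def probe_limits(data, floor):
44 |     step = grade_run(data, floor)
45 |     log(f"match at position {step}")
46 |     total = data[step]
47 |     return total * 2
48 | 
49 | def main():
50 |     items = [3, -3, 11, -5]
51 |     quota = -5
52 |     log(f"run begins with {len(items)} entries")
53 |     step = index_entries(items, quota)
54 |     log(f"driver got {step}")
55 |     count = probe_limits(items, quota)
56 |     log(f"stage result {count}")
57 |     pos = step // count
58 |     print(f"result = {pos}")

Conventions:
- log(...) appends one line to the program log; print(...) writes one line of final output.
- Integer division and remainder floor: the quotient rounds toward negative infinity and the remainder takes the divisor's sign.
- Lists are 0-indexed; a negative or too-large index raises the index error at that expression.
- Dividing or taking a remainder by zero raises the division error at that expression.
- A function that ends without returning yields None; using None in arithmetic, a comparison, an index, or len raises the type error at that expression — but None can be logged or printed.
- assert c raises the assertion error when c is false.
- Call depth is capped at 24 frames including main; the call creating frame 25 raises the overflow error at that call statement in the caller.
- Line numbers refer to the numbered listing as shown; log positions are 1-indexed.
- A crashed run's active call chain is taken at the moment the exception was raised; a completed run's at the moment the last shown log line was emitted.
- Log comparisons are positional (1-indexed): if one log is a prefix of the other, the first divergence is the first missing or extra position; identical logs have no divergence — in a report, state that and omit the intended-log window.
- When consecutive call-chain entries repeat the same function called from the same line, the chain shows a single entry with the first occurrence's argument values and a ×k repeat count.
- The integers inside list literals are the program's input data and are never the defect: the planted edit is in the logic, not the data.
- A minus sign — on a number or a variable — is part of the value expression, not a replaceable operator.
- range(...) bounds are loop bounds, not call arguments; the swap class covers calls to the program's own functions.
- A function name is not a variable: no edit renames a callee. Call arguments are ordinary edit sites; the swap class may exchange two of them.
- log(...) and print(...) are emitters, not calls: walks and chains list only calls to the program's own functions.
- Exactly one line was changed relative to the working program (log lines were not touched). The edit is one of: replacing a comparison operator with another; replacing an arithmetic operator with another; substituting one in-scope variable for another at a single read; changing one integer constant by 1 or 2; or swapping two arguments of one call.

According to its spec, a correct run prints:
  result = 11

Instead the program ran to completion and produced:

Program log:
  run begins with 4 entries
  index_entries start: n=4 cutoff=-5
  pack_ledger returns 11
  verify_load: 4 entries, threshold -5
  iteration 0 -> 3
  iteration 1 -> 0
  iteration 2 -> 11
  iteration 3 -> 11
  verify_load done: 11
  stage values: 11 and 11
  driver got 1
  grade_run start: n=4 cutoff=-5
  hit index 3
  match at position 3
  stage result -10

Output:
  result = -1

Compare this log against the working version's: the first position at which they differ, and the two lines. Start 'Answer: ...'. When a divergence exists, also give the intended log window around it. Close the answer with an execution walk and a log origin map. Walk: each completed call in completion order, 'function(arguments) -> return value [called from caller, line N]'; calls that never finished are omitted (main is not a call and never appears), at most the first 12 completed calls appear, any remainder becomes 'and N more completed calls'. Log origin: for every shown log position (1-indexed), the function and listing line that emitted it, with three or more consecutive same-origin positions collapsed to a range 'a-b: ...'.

Answer: there is none — every log position agrees.
Execution walk:
  pack_ledger([3, -3, 11, -5]) -> 11  [called from index_entries, line 30]
  verify_load([3, -3, 11, -5], -5) -> 11  [called from index_entries, line 31]
  index_entries([3, -3, 11, -5], -5) -> 1  [called from main, line 53]
  grade_run([3, -3, 11, -5], -5) -> 3  [called from probe_limits, line 44]
  probe_limits([3, -3, 11, -5], -5) -> -10  [called from main, line 55]
Origin of each log line:
  1: logged in main at line 52
  2: logged in index_entries at line 29
  3: logged in pack_ledger at line 6
  4: logged in verify_load at line 10
  5-8: logged in verify_load at line 15
  9: logged in verify_load at line 16
  10: logged in index_entries at line 32
  11: logged in main at line 54
  12: logged in grade_run at line 37
  13: logged in grade_run at line 40
  14: logged in probe_limits at line 45
  15: logged in main at line 56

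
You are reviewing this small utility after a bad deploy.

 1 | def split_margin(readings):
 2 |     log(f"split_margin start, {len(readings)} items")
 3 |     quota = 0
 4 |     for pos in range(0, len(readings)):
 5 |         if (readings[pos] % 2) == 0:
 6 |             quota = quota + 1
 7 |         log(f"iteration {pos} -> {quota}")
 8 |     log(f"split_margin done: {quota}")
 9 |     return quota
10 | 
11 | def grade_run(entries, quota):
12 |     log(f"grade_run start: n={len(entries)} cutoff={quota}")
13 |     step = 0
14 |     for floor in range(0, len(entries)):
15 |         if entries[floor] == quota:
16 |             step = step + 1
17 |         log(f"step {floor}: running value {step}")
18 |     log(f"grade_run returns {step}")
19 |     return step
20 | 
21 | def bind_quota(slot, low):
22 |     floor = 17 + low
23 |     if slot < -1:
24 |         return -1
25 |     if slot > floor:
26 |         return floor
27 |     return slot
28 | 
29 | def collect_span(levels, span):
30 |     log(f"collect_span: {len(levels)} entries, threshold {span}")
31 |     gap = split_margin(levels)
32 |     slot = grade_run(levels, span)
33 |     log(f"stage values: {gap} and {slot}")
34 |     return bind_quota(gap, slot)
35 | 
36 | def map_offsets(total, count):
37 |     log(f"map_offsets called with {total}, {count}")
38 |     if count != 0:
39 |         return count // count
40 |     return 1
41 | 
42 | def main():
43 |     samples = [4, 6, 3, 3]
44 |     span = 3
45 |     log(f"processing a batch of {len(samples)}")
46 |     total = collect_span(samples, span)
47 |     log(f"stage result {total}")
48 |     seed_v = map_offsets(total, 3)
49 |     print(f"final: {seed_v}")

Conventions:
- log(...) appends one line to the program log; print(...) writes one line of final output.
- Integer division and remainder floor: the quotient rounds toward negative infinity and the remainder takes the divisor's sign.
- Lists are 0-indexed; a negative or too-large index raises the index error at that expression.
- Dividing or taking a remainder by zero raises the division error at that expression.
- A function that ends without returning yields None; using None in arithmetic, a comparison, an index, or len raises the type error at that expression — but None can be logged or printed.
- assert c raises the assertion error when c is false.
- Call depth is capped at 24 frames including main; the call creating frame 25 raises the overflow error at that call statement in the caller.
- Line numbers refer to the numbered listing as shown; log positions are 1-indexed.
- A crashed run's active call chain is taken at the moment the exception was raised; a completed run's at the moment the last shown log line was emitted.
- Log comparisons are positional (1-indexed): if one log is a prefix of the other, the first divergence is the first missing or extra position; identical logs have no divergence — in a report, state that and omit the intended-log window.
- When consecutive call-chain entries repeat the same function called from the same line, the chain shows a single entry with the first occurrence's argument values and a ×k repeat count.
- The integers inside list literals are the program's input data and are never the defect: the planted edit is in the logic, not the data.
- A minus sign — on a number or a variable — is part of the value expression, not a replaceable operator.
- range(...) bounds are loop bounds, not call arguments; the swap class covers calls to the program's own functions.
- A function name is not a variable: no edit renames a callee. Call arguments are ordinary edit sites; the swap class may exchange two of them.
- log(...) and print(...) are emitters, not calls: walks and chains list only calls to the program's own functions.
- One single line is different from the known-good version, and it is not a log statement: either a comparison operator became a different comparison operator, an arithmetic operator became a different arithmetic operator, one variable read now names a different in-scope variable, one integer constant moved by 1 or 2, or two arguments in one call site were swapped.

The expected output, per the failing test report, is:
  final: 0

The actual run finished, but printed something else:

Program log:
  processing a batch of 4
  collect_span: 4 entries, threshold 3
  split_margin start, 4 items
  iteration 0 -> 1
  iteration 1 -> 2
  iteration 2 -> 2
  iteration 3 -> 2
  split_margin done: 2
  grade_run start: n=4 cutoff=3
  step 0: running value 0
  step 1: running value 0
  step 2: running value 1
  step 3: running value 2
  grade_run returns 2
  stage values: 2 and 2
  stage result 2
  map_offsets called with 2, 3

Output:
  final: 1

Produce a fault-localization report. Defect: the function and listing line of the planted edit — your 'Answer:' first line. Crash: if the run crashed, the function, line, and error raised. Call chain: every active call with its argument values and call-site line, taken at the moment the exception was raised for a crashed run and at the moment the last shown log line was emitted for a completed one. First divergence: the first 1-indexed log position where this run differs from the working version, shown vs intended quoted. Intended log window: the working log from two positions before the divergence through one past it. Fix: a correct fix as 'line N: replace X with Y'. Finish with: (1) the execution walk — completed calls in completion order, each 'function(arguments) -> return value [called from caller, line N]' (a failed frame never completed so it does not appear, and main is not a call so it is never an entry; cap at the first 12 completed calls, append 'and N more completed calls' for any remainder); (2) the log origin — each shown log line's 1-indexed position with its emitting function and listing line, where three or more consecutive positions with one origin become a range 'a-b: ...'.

Answer: the defect is in map_offsets at line 39.
The tell: The logs agree in full; only the final output differs.
Call chain: main -> map_offsets(2, 3) (called at line 48).
First divergence: none — the logs agree in full.
Execution walk:
  split_margin([4, 6, 3, 3]) -> 2  [called from collect_span, line 31]
  grade_run([4, 6, 3, 3], 3) -> 2  [called from collect_span, line 32]
  bind_quota(2, 2) -> 2  [called from collect_span, line 34]
  collect_span([4, 6, 3, 3], 3) -> 2  [called from main, line 46]
  map_offsets(2, 3) -> 1  [called from main, line 48]
Origin of each log line:
  1: emitted by main (line 45)
  2: emitted by collect_span (line 30)
  3: emitted by split_margin (line 2)
  4-7: emitted by split_margin (line 7)
  8: emitted by split_margin (line 8)
  9: emitted by grade_run (line 12)
  10-13: emitted by grade_run (line 17)
  14: emitted by grade_run (line 18)
  15: emitted by collect_span (line 33)
  16: emitted by main (line 47)
  17: emitted by map_offsets (line 37)
A correct fix: line 39: replace `count // count` with `total // count`.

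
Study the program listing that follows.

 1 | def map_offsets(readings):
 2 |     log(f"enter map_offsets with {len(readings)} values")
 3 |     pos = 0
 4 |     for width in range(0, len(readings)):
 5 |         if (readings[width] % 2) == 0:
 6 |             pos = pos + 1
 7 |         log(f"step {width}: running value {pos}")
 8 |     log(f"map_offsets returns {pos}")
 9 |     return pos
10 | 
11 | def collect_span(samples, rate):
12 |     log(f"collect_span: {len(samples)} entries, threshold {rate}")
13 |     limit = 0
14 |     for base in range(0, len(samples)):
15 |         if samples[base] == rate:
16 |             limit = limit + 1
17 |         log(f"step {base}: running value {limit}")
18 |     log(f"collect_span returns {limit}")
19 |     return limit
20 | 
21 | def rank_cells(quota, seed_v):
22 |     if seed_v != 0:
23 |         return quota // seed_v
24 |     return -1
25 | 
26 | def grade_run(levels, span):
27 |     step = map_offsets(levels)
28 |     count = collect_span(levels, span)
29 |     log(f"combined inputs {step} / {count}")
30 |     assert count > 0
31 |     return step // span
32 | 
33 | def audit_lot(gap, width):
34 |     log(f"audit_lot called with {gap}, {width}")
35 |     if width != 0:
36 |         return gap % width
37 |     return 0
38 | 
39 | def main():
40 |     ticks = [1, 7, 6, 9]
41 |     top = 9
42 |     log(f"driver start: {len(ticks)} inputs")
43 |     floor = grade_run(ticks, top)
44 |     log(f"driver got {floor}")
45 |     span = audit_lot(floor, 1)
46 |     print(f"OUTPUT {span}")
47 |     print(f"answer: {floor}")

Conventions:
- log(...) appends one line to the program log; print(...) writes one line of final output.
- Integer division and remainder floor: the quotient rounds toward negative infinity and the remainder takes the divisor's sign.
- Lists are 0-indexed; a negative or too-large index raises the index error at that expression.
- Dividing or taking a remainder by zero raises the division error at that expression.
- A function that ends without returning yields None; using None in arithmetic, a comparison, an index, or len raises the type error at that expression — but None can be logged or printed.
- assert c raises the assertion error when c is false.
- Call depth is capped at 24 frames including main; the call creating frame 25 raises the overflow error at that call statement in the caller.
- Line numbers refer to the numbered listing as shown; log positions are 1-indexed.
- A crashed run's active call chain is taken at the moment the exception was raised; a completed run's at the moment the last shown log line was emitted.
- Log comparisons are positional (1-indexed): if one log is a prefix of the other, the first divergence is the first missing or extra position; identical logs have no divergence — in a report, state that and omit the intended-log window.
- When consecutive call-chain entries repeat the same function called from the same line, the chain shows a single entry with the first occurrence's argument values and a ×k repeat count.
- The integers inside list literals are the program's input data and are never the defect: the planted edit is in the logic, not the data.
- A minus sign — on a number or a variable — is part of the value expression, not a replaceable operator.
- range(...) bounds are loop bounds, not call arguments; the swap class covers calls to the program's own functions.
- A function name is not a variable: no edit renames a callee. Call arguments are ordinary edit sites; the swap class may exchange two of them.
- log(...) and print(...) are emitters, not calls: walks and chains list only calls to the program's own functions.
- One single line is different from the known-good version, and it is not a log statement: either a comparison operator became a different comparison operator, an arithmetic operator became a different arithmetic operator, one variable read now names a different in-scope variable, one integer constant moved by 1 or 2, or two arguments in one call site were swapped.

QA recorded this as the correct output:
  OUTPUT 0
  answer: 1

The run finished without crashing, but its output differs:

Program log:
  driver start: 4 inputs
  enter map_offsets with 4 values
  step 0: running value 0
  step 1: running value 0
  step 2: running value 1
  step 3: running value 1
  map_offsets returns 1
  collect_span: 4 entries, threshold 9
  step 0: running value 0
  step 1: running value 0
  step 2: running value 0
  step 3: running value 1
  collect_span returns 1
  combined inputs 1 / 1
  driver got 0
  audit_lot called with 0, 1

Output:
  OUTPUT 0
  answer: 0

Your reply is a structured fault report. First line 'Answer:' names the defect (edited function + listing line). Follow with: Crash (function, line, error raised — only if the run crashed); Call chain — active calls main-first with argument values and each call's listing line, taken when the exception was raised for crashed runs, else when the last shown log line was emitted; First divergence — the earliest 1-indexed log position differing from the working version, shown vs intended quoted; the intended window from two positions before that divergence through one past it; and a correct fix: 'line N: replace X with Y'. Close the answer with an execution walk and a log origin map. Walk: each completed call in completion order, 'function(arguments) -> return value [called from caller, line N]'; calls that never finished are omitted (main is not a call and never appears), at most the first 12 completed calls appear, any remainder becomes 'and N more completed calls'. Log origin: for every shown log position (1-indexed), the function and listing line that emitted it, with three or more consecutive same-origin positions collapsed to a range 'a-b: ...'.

Answer: the defect is in grade_run at line 31.
Key fact: Everything matches until log position 15, which reads 'driver got 0' in place of 'driver got 1'.
Call chain: main -> audit_lot(0, 1) (called at line 45).
First divergence: position 15 — shown 'driver got 0', intended 'driver got 1'.
Intended log window:
  13: collect_span returns 1
  14: combined inputs 1 / 1
  15: driver got 1
  16: audit_lot called with 1, 1
Execution walk:
  map_offsets([1, 7, 6, 9]) -> 1  [called from grade_run, line 27]
  collect_span([1, 7, 6, 9], 9) -> 1  [called from grade_run, line 28]
  grade_run([1, 7, 6, 9], 9) -> 0  [called from main, line 43]
  audit_lot(0, 1) -> 0  [called from main, line 45]
Origin of each log line:
  1: logged in main at line 42
  2: logged in map_offsets at line 2
  3-6: logged in map_offsets at line 7
  7: logged in map_offsets at line 8
  8: logged in collect_span at line 12
  9-12: logged in collect_span at line 17
  13: logged in collect_span at line 18
  14: logged in grade_run at line 29
  15: logged in main at line 44
  16: logged in audit_lot at line 34
A correct fix: line 31: replace `span` with `count`.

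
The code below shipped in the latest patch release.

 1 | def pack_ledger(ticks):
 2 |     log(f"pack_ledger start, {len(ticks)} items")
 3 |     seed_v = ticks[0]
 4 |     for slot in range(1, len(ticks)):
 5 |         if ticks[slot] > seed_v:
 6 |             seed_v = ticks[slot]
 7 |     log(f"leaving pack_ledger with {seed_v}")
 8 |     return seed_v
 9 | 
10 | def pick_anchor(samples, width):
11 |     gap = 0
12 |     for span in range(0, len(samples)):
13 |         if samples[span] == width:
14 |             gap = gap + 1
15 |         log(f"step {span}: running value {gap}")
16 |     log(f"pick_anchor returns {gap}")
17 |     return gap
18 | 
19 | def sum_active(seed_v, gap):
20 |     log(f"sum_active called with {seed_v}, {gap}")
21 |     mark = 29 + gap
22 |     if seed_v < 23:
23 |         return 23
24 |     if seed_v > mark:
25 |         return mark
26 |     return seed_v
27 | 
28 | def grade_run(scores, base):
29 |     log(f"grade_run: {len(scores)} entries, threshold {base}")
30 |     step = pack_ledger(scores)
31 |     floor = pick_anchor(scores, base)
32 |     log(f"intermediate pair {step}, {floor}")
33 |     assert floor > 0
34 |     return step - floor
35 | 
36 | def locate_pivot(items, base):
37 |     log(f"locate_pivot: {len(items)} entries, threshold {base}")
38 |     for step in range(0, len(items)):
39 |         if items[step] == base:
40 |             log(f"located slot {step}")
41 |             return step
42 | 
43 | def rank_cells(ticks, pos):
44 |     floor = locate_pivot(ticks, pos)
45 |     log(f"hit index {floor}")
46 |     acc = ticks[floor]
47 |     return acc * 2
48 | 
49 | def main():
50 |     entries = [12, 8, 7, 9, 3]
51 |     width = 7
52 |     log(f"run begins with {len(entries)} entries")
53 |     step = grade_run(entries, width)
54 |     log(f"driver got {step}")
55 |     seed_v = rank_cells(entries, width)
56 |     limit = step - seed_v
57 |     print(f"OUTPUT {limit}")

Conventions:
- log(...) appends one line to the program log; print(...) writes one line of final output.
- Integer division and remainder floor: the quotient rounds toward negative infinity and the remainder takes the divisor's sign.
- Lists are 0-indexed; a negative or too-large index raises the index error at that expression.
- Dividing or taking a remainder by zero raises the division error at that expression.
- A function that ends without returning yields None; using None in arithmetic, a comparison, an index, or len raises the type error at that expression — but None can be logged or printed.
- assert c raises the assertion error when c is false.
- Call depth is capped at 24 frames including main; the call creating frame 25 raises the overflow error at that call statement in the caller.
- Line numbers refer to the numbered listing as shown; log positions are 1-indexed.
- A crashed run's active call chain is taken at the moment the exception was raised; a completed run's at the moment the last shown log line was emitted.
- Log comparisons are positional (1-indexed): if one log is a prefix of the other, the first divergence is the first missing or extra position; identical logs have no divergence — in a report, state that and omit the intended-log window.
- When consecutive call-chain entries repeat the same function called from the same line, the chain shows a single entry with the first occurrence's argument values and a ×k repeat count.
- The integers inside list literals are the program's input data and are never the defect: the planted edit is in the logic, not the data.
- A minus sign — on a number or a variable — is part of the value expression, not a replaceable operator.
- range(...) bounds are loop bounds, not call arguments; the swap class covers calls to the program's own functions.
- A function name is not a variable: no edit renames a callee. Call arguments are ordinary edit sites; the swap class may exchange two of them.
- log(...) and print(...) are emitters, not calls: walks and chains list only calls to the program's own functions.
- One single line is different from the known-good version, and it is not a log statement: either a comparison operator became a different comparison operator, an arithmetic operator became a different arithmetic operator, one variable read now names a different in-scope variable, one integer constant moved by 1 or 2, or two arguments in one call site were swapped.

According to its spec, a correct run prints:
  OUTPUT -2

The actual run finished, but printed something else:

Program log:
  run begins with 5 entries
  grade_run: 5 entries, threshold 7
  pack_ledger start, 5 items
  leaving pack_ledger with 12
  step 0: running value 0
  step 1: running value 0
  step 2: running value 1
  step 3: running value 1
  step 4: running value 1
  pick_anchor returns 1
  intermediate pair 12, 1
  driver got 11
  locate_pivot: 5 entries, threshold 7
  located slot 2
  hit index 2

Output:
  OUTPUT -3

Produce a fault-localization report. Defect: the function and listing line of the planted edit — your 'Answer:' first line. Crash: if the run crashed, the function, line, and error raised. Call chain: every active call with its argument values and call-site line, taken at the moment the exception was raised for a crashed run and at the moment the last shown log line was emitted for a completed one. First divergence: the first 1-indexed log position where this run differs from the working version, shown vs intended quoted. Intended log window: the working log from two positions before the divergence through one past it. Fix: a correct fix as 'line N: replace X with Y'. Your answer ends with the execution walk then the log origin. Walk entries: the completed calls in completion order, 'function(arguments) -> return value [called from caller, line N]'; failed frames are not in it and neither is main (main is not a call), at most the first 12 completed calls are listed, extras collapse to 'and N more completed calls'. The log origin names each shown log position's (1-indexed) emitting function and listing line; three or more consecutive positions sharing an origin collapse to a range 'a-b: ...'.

Answer: the defect is in grade_run at line 34.
Key observation: Position 12 is the first bad log line: 'driver got 11' should read 'driver got 12'.
Call chain: main -> rank_cells([12, 8, 7, 9, 3], 7) (called at line 55).
First divergence: position 12; shown 'driver got 11' vs intended 'driver got 12'.
Intended log window:
  10: pick_anchor returns 1
  11: intermediate pair 12, 1
  12: driver got 12
  13: locate_pivot: 5 entries, threshold 7
Execution walk:
  pack_ledger([12, 8, 7, 9, 3]) -> 12  [called from grade_run, line 30]
  pick_anchor([12, 8, 7, 9, 3], 7) -> 1  [called from grade_run, line 31]
  grade_run([12, 8, 7, 9, 3], 7) -> 11  [called from main, line 53]
  locate_pivot([12, 8, 7, 9, 3], 7) -> 2  [called from rank_cells, line 44]
  rank_cells([12, 8, 7, 9, 3], 7) -> 14  [called from main, line 55]
Log line origins:
  1: logged in main at line 52
  2: logged in grade_run at line 29
  3: logged in pack_ledger at line 2
  4: logged in pack_ledger at line 7
  5-9: logged in pick_anchor at line 15
  10: logged in pick_anchor at line 16
  11: logged in grade_run at line 32
  12: logged in main at line 54
  13: logged in locate_pivot at line 37
  14: logged in locate_pivot at line 40
  15: logged in rank_cells at line 45
A correct fix: line 34: replace `-` with `//`.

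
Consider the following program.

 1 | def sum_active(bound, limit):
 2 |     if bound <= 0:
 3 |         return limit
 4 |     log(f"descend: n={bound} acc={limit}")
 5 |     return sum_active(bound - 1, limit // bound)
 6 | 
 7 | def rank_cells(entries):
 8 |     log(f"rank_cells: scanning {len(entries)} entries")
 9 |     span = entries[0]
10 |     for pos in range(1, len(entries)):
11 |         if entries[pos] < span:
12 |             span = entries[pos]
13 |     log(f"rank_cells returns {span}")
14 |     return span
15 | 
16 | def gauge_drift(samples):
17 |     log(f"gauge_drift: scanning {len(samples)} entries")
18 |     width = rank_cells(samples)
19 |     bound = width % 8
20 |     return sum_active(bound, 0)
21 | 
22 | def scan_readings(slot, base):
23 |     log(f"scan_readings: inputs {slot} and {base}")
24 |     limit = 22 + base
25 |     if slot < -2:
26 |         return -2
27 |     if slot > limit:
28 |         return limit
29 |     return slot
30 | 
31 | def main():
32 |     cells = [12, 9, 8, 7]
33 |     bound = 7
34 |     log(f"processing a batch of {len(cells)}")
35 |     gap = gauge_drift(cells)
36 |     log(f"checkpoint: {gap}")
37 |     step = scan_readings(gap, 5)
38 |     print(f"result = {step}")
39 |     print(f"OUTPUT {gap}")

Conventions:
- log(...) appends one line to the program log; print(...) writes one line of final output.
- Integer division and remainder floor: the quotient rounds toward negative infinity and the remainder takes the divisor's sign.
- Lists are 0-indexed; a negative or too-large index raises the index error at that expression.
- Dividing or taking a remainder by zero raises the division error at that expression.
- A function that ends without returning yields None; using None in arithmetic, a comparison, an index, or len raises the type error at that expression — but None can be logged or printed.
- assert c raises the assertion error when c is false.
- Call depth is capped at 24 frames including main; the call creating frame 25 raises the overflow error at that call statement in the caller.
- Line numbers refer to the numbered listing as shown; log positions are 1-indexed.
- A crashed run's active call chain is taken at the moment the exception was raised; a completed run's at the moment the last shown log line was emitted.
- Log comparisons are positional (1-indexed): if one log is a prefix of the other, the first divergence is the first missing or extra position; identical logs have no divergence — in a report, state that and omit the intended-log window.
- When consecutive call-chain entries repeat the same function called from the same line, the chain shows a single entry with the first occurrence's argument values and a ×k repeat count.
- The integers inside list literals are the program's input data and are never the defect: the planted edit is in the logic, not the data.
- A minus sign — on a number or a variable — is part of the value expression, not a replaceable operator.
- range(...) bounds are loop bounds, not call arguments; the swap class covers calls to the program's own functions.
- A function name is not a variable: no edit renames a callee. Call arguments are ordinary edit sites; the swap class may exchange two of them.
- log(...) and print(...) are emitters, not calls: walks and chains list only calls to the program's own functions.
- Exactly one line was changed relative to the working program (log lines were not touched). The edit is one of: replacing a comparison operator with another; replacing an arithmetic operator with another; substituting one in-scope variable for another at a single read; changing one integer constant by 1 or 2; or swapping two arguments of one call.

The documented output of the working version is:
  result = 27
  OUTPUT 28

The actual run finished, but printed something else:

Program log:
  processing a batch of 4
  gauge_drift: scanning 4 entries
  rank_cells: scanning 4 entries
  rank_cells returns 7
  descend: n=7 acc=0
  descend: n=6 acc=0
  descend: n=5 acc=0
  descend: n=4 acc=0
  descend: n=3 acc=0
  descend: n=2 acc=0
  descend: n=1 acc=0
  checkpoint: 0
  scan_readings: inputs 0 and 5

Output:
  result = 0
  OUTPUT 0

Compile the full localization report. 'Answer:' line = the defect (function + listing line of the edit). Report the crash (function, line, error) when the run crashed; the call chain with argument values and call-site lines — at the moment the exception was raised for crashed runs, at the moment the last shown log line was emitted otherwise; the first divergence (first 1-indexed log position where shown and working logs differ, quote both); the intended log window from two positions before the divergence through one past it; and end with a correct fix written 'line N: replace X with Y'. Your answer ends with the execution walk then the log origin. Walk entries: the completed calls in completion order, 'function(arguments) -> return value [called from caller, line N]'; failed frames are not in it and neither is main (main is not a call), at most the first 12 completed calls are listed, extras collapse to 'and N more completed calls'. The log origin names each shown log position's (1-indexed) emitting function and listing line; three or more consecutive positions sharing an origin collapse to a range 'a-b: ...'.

Answer: the defect is in sum_active at line 5.
Key observation: Position 6 is the first bad log line: 'descend: n=6 acc=0' should read 'descend: n=6 acc=7'.
Call chain: main -> scan_readings(0, 5) (called at line 37).
First divergence: at position 6 the run shows 'descend: n=6 acc=0' where the working version logs 'descend: n=6 acc=7'.
Intended log window:
  4: rank_cells returns 7
  5: descend: n=7 acc=0
  6: descend: n=6 acc=7
  7: descend: n=5 acc=13
Execution walk:
  rank_cells([12, 9, 8, 7]) -> 7  [called from gauge_drift, line 18]
  sum_active(0, 0) -> 0  [called from sum_active, line 5]
  sum_active(1, 0) -> 0  [called from sum_active, line 5]
  sum_active(2, 0) -> 0  [called from sum_active, line 5]
  sum_active(3, 0) -> 0  [called from sum_active, line 5]
  sum_active(4, 0) -> 0  [called from sum_active, line 5]
  sum_active(5, 0) -> 0  [called from sum_active, line 5]
  sum_active(6, 0) -> 0  [called from sum_active, line 5]
  sum_active(7, 0) -> 0  [called from gauge_drift, line 20]
  gauge_drift([12, 9, 8, 7]) -> 0  [called from main, line 35]
  scan_readings(0, 5) -> 0  [called from main, line 37]
Origin of each log line:
  1: logged in main at line 34
  2: logged in gauge_drift at line 17
  3: logged in rank_cells at line 8
  4: logged in rank_cells at line 13
  5-11: logged in sum_active at line 4
  12: logged in main at line 36
  13: logged in scan_readings at line 23
A correct fix: line 5: replace `//` with `+`.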